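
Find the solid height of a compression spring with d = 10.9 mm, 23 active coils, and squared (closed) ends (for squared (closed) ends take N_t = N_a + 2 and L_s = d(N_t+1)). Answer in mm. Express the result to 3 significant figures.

squared (closed) ends: N_t = N_a + 2 = 23 + 2 = 25
L_s = d·(N_t+1) = 10.9 × 26 = 283.4 mm

283 mm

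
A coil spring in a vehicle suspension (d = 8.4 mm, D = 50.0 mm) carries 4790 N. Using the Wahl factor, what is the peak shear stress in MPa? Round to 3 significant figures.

Spring index C = D/d = 50.0/8.4 = 5.9524
K_W = (4C−1)/(4C−4) + 0.615/C = 22.810/19.810 + 0.1033 = 1.2548
τ₀ = 8FD/(πd³) = 8·4790·50.0/(π·8.4³) = 1.916e+06/1862 = 1029 MPa
τ_max = K·τ₀ = 1.2548 × 1029 = 1291.1 MPa

1290 MPa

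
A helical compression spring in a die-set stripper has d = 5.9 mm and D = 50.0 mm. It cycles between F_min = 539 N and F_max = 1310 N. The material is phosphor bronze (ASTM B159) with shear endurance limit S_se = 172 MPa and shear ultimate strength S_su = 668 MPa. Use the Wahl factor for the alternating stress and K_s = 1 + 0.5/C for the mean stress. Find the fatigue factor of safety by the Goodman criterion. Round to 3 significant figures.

C = D/d = 50.0/5.9 = 8.4746; K_W = (4C−1)/(4C−4)+0.615/C = 1.1729; K_s = 1+0.5/C = 1.0590
F_a = (F_max−F_min)/2 = 385.5 N; F_m = (F_max+F_min)/2 = 924.5 N
τ_a = K_W·8F_aD/(πd³) = 1.1729 × 238.99 = 280.31 MPa
τ_m = K_s·8F_mD/(πd³) = 1.0590 × 573.14 = 606.96 MPa
Goodman: 1/n_f = τ_a/S_se + τ_m/S_su = 280.31/172 + 606.96/668 = 1.62973 + 0.90862 = 2.5383
n_f = 1/2.5383 = 0.394

0.394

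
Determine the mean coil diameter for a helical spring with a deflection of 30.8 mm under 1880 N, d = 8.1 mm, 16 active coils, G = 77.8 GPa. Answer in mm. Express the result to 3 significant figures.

35.0 mm

Required rate k = F/δ = 1880/30.8 = 61.039 N/mm
D = (Gd⁴/(8N_a·k))^(1/3) = (77.8×10³·8.1⁴/(8·16·61.039))^(1/3)
  = (42865)^(1/3) = 34.9973 mm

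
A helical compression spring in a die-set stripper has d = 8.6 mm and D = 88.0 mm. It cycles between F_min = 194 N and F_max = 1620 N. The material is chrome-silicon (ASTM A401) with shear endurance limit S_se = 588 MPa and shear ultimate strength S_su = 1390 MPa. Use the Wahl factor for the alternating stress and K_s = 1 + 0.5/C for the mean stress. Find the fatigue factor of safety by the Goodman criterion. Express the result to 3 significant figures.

1.37

C = D/d = 88.0/8.6 = 10.2326; K_W = (4C−1)/(4C−4)+0.615/C = 1.1413; K_s = 1+0.5/C = 1.0489
F_a = (F_max−F_min)/2 = 713 N; F_m = (F_max+F_min)/2 = 907 N
τ_a = K_W·8F_aD/(πd³) = 1.1413 × 251.2 = 286.7 MPa
τ_m = K_s·8F_mD/(πd³) = 1.0489 × 319.55 = 335.16 MPa
Goodman: 1/n_f = τ_a/S_se + τ_m/S_su = 286.7/588 + 335.16/1390 = 0.48759 + 0.24112 = 0.72871
n_f = 1/0.72871 = 1.372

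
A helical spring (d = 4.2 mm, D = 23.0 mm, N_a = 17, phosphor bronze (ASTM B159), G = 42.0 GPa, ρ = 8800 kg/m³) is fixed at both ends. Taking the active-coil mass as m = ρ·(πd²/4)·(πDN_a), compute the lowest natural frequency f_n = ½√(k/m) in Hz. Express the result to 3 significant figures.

115 Hz

k = Gd⁴/(8D³N_a) = (42.0×10³)(4.2⁴)/(8·23.0³·17) = 7.8981 N/mm = 7898.1 N/m
Wire length L = πDN_a = π·23.0·17 = 1228.4 mm
m = ρ·(πd²/4)·L = 8800 × 13.854×10⁻⁶ m² × 1.2284 m = 0.14976 kg
f_n = ½√(k/m) = 0.5·√(7898.1/0.14976) = 0.5·√(52738) = 114.82 Hz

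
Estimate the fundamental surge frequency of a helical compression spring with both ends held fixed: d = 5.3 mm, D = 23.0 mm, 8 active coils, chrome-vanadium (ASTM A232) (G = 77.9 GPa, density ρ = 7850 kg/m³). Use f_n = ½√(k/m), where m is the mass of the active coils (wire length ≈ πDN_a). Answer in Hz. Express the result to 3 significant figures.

k = Gd⁴/(8D³N_a) = (77.9×10³)(5.3⁴)/(8·23.0³·8) = 78.936 N/mm = 78936 N/m
Wire length L = πDN_a = π·23.0·8 = 578.05 mm
m = ρ·(πd²/4)·L = 7850 × 22.062×10⁻⁶ m² × 0.57805 m = 0.10011 kg
f_n = ½√(k/m) = 0.5·√(78936/0.10011) = 0.5·√(7.8849e+05) = 443.99 Hz

444 Hz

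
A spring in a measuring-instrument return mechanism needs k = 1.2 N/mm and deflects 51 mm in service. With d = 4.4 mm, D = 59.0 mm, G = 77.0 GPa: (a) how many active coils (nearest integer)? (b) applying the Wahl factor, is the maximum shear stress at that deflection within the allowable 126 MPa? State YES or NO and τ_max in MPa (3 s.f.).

(a) 15 coils; (b) YES, τ_max = 117 MPa

N_a = Gd⁴/(8D³k) = (77.0×10³)(4.4⁴)/(8·59.0³·1.2) = 14.64 → N_a = 15
Actual rate k = Gd⁴/(8D³·15) = 1.171 N/mm
Working load F = kδ = 1.171·51 = 59.722 N
C = 59.0/4.4 = 13.4091; K_W = (4C−1)/(4C−4)+0.615/C = 1.1063
τ_max = K_W·8FD/(πd³) = 1.1063·105.33 = 116.53 MPa
τ_max ≤ 126 MPa → acceptable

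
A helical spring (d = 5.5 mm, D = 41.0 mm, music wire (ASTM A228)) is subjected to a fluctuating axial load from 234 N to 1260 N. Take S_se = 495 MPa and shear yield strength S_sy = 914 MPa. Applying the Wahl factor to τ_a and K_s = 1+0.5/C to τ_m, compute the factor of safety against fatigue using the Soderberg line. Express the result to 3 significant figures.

0.754

C = D/d = 41.0/5.5 = 7.4545; K_W = (4C−1)/(4C−4)+0.615/C = 1.1987; K_s = 1+0.5/C = 1.0671
F_a = (F_max−F_min)/2 = 513 N; F_m = (F_max+F_min)/2 = 747 N
τ_a = K_W·8F_aD/(πd³) = 1.1987 × 321.92 = 385.89 MPa
τ_m = K_s·8F_mD/(πd³) = 1.0671 × 468.77 = 500.21 MPa
Soderberg: 1/n_f = τ_a/S_se + τ_m/S_sy = 385.89/495 + 500.21/914 = 0.77957 + 0.54727 = 1.3268
n_f = 1/1.3268 = 0.7537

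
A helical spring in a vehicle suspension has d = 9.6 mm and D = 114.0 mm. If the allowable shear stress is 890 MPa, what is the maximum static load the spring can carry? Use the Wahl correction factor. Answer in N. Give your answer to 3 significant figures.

2420 N

C = D/d = 114.0/9.6 = 11.8750
K_W = (4C−1)/(4C−4) + 0.615/C = 46.500/43.500 + 0.0518 = 1.1208
τ_max = K·8FD/(πd³) → F_max = τ_allow·πd³/(8DK)
F_max = 890·π·9.6³/(8·114.0·1.1208) = 2.4737e+06/1022.1 = 2420.2 N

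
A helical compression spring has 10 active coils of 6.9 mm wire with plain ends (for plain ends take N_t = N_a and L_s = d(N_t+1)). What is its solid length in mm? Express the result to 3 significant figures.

plain ends: N_t = N_a = 10
L_s = d·(N_t+1) = 6.9 × 11 = 75.9 mm

75.9 mm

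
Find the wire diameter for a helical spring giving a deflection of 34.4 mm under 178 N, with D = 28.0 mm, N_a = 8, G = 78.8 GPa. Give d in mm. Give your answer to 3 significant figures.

Required rate k = F/δ = 178/34.4 = 5.1744 N/mm
d = (8D³N_a·k / G)^(1/4) = (8·28.0³·8·5.1744 / (78.8×10³))^0.25
  = (92.255)^0.25 = 3.0992 mm

3.10 mm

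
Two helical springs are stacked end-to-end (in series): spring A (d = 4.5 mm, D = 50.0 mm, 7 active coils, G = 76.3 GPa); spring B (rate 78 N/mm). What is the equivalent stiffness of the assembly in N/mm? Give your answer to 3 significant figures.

4.23 N/mm

k_A = Gd⁴/(8D³N_a) = (76.3×10³)(4.5⁴)/(8·50.0³·7) = 4.4697 N/mm
Series: 1/k_eq = 1/4.4697 + 1/78 = 0.23655; k_eq = 4.2274 N/mm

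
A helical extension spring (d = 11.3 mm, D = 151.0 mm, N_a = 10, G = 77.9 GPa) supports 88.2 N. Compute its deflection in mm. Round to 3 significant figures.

k = Gd⁴/(8D³N_a) = (77.9×10³)(11.3⁴)/(8·151.0³·10) = 4.6114 N/mm
δ = F/k = 88.2 / 4.6114 = 19.127 mm

19.1 mm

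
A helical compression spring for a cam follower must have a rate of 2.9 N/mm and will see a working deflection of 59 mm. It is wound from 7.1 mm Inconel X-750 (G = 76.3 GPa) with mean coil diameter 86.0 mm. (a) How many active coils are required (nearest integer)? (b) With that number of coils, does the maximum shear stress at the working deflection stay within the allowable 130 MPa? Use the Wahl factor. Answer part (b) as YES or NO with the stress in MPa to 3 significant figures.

N_a = Gd⁴/(8D³k) = (76.3×10³)(7.1⁴)/(8·86.0³·2.9) = 13.14 → N_a = 13
Actual rate k = Gd⁴/(8D³·13) = 2.9311 N/mm
Working load F = kδ = 2.9311·59 = 172.93 N
C = 86.0/7.1 = 12.1127; K_W = (4C−1)/(4C−4)+0.615/C = 1.1183
τ_max = K_W·8FD/(πd³) = 1.1183·105.81 = 118.33 MPa
τ_max ≤ 130 MPa → acceptable

(a) 13 coils; (b) YES, τ_max = 118 MPa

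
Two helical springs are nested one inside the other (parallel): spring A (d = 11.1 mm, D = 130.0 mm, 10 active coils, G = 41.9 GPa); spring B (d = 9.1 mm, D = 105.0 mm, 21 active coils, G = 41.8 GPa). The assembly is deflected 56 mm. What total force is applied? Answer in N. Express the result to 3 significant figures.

285 N

k_A = Gd⁴/(8D³N_a) = (41.9×10³)(11.1⁴)/(8·130.0³·10) = 3.619 N/mm
k_B = Gd⁴/(8D³N_a) = (41.8×10³)(9.1⁴)/(8·105.0³·21) = 1.4739 N/mm
Parallel: k_eq = 3.619 + 1.4739 = 5.0929 N/mm
F = k_eq·δ = 5.0929·56 = 285.2 N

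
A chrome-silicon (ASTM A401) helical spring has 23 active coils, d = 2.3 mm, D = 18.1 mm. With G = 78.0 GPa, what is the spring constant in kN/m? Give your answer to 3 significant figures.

2.00 kN/m

k = Gd⁴/(8D³N_a) = (78.0×10³ × 2.3⁴) / (8 × 18.1³ × 23)
  = 2.18276e+06 / 1.09107e+06 = 2.0006 N/mm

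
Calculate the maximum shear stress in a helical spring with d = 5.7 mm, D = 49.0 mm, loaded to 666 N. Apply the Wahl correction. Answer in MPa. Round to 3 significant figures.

525 MPa

Spring index C = D/d = 49.0/5.7 = 8.5965
K_W = (4C−1)/(4C−4) + 0.615/C = 33.386/30.386 + 0.0715 = 1.1703
τ₀ = 8FD/(πd³) = 8·666·49.0/(π·5.7³) = 261072/581.8 = 448.73 MPa
τ_max = K·τ₀ = 1.1703 × 448.73 = 525.14 MPa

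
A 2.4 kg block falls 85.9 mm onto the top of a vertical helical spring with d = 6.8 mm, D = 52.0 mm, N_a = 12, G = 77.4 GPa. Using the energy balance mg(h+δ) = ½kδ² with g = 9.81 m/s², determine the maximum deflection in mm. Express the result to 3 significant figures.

k = Gd⁴/(8D³N_a) = (77.4×10³)(6.8⁴)/(8·52.0³·12) = 12.26 N/mm
W = mg = 2.4 × 9.81 = 23.544 N
½kδ² − Wδ − Wh = 0 → δ = (W + √(W² + 2kWh))/k
δ = (23.544 + √(554.32 + 49590.5))/12.26 = (23.544 + 223.93)/12.26 = 20.185 mm

20.2 mm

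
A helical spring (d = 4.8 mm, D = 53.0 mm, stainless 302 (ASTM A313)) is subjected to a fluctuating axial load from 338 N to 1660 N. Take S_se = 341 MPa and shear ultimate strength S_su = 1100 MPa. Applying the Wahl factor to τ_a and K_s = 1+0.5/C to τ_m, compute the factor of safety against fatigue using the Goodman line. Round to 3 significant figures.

C = D/d = 53.0/4.8 = 11.0417; K_W = (4C−1)/(4C−4)+0.615/C = 1.1304; K_s = 1+0.5/C = 1.0453
F_a = (F_max−F_min)/2 = 661 N; F_m = (F_max+F_min)/2 = 999 N
τ_a = K_W·8F_aD/(πd³) = 1.1304 × 806.67 = 911.84 MPa
τ_m = K_s·8F_mD/(πd³) = 1.0453 × 1219.2 = 1274.4 MPa
Goodman: 1/n_f = τ_a/S_se + τ_m/S_su = 911.84/341 + 1274.4/1100 = 2.67403 + 1.15851 = 3.8325
n_f = 1/3.8325 = 0.2609

0.261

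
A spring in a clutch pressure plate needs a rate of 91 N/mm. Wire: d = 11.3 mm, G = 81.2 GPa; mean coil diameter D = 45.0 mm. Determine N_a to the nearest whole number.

N_a = Gd⁴/(8D³k) = (81.2×10³ × 11.3⁴)/(8 × 45.0³ × 91)
    = 1.32394e+09 / 6.6339e+07 = 19.96 → 20 coils

20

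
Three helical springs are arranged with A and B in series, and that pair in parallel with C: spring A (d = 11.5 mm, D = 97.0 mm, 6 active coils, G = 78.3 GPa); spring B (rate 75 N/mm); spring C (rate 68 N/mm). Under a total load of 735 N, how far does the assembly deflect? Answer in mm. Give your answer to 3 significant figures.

8.16 mm

k_A = Gd⁴/(8D³N_a) = (78.3×10³)(11.5⁴)/(8·97.0³·6) = 31.261 N/mm
Springs A,B series: k_AB = 1/(1/31.261+1/75) = 22.064 N/mm; parallel with C: k_eq = 22.064+68 = 90.064 N/mm
δ = F/k_eq = 735/90.064 = 8.1609 mm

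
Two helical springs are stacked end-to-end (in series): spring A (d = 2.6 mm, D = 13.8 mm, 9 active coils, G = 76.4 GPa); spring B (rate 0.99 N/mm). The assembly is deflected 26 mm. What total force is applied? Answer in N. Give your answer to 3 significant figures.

24.4 N

k_A = Gd⁴/(8D³N_a) = (76.4×10³)(2.6⁴)/(8·13.8³·9) = 18.451 N/mm
Series: 1/k_eq = 1/18.451 + 1/0.99 = 1.0643; k_eq = 0.93959 N/mm
F = k_eq·δ = 0.93959·26 = 24.429 N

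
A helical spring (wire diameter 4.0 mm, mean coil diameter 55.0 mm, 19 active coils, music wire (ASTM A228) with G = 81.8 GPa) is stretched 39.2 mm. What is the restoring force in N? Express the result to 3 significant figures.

32.5 N

k = Gd⁴/(8D³N_a) = (81.8×10³)(4.0⁴)/(8·55.0³·19) = 0.82806 N/mm
F = k·δ = 0.82806 × 39.2 = 32.46 N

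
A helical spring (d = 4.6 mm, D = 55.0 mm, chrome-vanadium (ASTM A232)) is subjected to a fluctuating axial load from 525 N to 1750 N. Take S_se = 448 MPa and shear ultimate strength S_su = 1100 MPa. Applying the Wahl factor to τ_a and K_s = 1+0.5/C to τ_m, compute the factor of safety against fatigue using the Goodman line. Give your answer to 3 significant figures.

C = D/d = 55.0/4.6 = 11.9565; K_W = (4C−1)/(4C−4)+0.615/C = 1.1199; K_s = 1+0.5/C = 1.0418
F_a = (F_max−F_min)/2 = 612.5 N; F_m = (F_max+F_min)/2 = 1137.5 N
τ_a = K_W·8F_aD/(πd³) = 1.1199 × 881.32 = 986.98 MPa
τ_m = K_s·8F_mD/(πd³) = 1.0418 × 1636.7 = 1705.2 MPa
Goodman: 1/n_f = τ_a/S_se + τ_m/S_su = 986.98/448 + 1705.2/1100 = 2.20309 + 1.55017 = 3.7533
n_f = 1/3.7533 = 0.2664

0.266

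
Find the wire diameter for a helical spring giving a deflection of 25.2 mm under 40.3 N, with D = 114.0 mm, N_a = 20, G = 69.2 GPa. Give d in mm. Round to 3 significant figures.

8.60 mm

Required rate k = F/δ = 40.3/25.2 = 1.5992 N/mm
d = (8D³N_a·k / G)^(1/4) = (8·114.0³·20·1.5992 / (69.2×10³))^0.25
  = (5478.1)^0.25 = 8.6032 mm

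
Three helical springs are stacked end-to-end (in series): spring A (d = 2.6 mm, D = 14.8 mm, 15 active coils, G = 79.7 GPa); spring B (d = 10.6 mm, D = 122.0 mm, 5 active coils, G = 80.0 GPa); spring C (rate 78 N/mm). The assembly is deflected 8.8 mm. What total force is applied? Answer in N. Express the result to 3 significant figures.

45.9 N

k_A = Gd⁴/(8D³N_a) = (79.7×10³)(2.6⁴)/(8·14.8³·15) = 9.3624 N/mm
k_B = Gd⁴/(8D³N_a) = (80.0×10³)(10.6⁴)/(8·122.0³·5) = 13.905 N/mm
Series: 1/k_eq = 1/9.3624 + 1/13.905 + 1/78 = 0.19155; k_eq = 5.2206 N/mm
F = k_eq·δ = 5.2206·8.8 = 45.942 N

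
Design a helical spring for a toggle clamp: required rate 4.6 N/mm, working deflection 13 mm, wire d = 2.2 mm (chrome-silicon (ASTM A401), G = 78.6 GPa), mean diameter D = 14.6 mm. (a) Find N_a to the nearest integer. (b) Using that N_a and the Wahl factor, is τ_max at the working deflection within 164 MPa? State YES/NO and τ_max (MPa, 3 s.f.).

(a) 16 coils; (b) NO, τ_max = 257 MPa

N_a = Gd⁴/(8D³k) = (78.6×10³)(2.2⁴)/(8·14.6³·4.6) = 16.08 → N_a = 16
Actual rate k = Gd⁴/(8D³·16) = 4.6222 N/mm
Working load F = kδ = 4.6222·13 = 60.088 N
C = 14.6/2.2 = 6.6364; K_W = (4C−1)/(4C−4)+0.615/C = 1.2257
τ_max = K_W·8FD/(πd³) = 1.2257·209.8 = 257.16 MPa
τ_max > 164 MPa → exceeds allowable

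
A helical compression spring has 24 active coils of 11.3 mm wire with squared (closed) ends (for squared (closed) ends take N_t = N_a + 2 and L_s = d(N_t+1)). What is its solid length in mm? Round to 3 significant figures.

305 mm

squared (closed) ends: N_t = N_a + 2 = 24 + 2 = 26
L_s = d·(N_t+1) = 11.3 × 27 = 305.1 mm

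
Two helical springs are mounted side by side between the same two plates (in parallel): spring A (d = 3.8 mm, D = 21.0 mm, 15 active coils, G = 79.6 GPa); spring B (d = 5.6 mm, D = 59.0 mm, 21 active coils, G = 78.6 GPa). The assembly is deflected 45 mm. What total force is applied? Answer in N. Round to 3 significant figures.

k_A = Gd⁴/(8D³N_a) = (79.6×10³)(3.8⁴)/(8·21.0³·15) = 14.935 N/mm
k_B = Gd⁴/(8D³N_a) = (78.6×10³)(5.6⁴)/(8·59.0³·21) = 2.2403 N/mm
Parallel: k_eq = 14.935 + 2.2403 = 17.175 N/mm
F = k_eq·δ = 17.175·45 = 772.89 N

773 N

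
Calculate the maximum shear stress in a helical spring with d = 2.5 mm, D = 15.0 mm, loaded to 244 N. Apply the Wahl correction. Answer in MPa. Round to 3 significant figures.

Spring index C = D/d = 15.0/2.5 = 6.0000
K_W = (4C−1)/(4C−4) + 0.615/C = 23.000/20.000 + 0.1025 = 1.2525
τ₀ = 8FD/(πd³) = 8·244·15.0/(π·2.5³) = 29280/49.087 = 596.49 MPa
τ_max = K·τ₀ = 1.2525 × 596.49 = 747.1 MPa

747 MPa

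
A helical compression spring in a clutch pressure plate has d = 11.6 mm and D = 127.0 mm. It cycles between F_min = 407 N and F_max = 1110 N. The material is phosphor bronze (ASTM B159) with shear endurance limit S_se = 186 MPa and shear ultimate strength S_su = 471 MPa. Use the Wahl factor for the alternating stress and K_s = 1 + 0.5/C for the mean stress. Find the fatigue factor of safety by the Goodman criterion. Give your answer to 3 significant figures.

C = D/d = 127.0/11.6 = 10.9483; K_W = (4C−1)/(4C−4)+0.615/C = 1.1316; K_s = 1+0.5/C = 1.0457
F_a = (F_max−F_min)/2 = 351.5 N; F_m = (F_max+F_min)/2 = 758.5 N
τ_a = K_W·8F_aD/(πd³) = 1.1316 × 72.827 = 82.409 MPa
τ_m = K_s·8F_mD/(πd³) = 1.0457 × 157.15 = 164.33 MPa
Goodman: 1/n_f = τ_a/S_se + τ_m/S_su = 82.409/186 + 164.33/471 = 0.44306 + 0.34890 = 0.79196
n_f = 1/0.79196 = 1.263

1.26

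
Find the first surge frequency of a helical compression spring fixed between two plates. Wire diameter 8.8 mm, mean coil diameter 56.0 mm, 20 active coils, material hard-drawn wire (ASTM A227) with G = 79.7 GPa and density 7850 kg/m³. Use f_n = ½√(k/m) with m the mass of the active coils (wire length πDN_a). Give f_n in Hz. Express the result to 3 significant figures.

50.3 Hz

k = Gd⁴/(8D³N_a) = (79.7×10³)(8.8⁴)/(8·56.0³·20) = 17.01 N/mm = 17010 N/m
Wire length L = πDN_a = π·56.0·20 = 3518.6 mm
m = ρ·(πd²/4)·L = 7850 × 60.821×10⁻⁶ m² × 3.5186 m = 1.6799 kg
f_n = ½√(k/m) = 0.5·√(17010/1.6799) = 0.5·√(10125) = 50.313 Hz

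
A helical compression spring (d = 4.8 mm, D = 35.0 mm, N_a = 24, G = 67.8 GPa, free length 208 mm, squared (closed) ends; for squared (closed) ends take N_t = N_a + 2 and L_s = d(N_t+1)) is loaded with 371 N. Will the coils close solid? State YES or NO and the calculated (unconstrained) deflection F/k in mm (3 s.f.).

YES, δ = 84.9 mm

k = Gd⁴/(8D³N_a) = (67.8×10³)(4.8⁴)/(8·35.0³·24) = 4.3721 N/mm
N_t = 26; L_s = 4.8·27 = 129.6 mm; δ_solid = L₀ − L_s = 208 − 129.6 = 78.4 mm
δ = F/k = 371/4.3721 = 84.856 mm
δ ≥ δ_solid → spring goes solid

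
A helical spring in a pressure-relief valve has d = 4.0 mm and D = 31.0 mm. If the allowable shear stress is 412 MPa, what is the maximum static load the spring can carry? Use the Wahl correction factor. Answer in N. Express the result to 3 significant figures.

C = D/d = 31.0/4.0 = 7.7500
K_W = (4C−1)/(4C−4) + 0.615/C = 30.000/27.000 + 0.0794 = 1.1905
τ_max = K·8FD/(πd³) → F_max = τ_allow·πd³/(8DK)
F_max = 412·π·4.0³/(8·31.0·1.1905) = 82838/295.24 = 280.58 N

281 N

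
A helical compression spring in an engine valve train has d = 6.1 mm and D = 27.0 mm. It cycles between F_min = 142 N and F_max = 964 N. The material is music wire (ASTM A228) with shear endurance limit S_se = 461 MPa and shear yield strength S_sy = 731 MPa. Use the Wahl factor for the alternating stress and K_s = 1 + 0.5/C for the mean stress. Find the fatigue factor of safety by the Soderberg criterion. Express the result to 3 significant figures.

1.61

C = D/d = 27.0/6.1 = 4.4262; K_W = (4C−1)/(4C−4)+0.615/C = 1.3578; K_s = 1+0.5/C = 1.1130
F_a = (F_max−F_min)/2 = 411 N; F_m = (F_max+F_min)/2 = 553 N
τ_a = K_W·8F_aD/(πd³) = 1.3578 × 124.5 = 169.05 MPa
τ_m = K_s·8F_mD/(πd³) = 1.1130 × 167.51 = 186.43 MPa
Soderberg: 1/n_f = τ_a/S_se + τ_m/S_sy = 169.05/461 + 186.43/731 = 0.36670 + 0.25504 = 0.62173
n_f = 1/0.62173 = 1.608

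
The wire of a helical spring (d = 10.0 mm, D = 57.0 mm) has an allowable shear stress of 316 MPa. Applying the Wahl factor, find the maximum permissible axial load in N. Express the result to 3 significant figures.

C = D/d = 57.0/10.0 = 5.7000
K_W = (4C−1)/(4C−4) + 0.615/C = 21.800/18.800 + 0.1079 = 1.2675
τ_max = K·8FD/(πd³) → F_max = τ_allow·πd³/(8DK)
F_max = 316·π·10.0³/(8·57.0·1.2675) = 9.9274e+05/577.97 = 1717.7 N

1720 N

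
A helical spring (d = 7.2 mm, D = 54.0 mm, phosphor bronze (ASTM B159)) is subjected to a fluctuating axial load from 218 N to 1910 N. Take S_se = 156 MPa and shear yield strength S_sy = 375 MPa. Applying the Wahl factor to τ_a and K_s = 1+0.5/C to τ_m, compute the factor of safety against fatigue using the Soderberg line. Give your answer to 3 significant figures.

C = D/d = 54.0/7.2 = 7.5000; K_W = (4C−1)/(4C−4)+0.615/C = 1.1974; K_s = 1+0.5/C = 1.0667
F_a = (F_max−F_min)/2 = 846 N; F_m = (F_max+F_min)/2 = 1064 N
τ_a = K_W·8F_aD/(πd³) = 1.1974 × 311.68 = 373.2 MPa
τ_m = K_s·8F_mD/(πd³) = 1.0667 × 391.99 = 418.13 MPa
Soderberg: 1/n_f = τ_a/S_se + τ_m/S_sy = 373.2/156 + 418.13/375 = 2.39230 + 1.11500 = 3.5073
n_f = 1/3.5073 = 0.2851

0.285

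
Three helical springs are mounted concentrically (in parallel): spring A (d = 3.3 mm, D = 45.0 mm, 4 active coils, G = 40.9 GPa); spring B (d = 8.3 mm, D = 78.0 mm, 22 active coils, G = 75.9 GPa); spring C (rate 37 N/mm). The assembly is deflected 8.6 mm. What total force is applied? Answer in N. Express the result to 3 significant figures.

370 N

k_A = Gd⁴/(8D³N_a) = (40.9×10³)(3.3⁴)/(8·45.0³·4) = 1.6634 N/mm
k_B = Gd⁴/(8D³N_a) = (75.9×10³)(8.3⁴)/(8·78.0³·22) = 4.3128 N/mm
Parallel: k_eq = 1.6634 + 4.3128 + 37 = 42.976 N/mm
F = k_eq·δ = 42.976·8.6 = 369.6 N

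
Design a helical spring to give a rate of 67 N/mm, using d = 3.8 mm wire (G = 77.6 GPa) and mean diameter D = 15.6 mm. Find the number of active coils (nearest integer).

N_a = Gd⁴/(8D³k) = (77.6×10³ × 3.8⁴)/(8 × 15.6³ × 67)
    = 1.61807e+07 / 2.03488e+06 = 7.952 → 8 coils

8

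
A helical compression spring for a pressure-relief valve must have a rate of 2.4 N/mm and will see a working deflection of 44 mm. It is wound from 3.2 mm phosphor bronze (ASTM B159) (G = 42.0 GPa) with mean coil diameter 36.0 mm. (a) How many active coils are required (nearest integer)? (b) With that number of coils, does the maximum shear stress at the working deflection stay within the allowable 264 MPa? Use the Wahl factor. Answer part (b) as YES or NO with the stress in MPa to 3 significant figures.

N_a = Gd⁴/(8D³k) = (42.0×10³)(3.2⁴)/(8·36.0³·2.4) = 4.916 → N_a = 5
Actual rate k = Gd⁴/(8D³·5) = 2.3598 N/mm
Working load F = kδ = 2.3598·44 = 103.83 N
C = 36.0/3.2 = 11.2500; K_W = (4C−1)/(4C−4)+0.615/C = 1.1278
τ_max = K_W·8FD/(πd³) = 1.1278·290.49 = 327.62 MPa
τ_max > 264 MPa → exceeds allowable

(a) 5 coils; (b) NO, τ_max = 328 MPa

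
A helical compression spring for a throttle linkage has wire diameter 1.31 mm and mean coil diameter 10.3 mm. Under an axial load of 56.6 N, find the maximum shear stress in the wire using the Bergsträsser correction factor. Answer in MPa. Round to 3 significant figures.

776 MPa

Spring index C = D/d = 10.3/1.31 = 7.8626
K_B = (4C+2)/(4C−3) = 33.450/28.450 = 1.1757
τ₀ = 8FD/(πd³) = 8·56.6·10.3/(π·1.31³) = 4663.84/7.0626 = 660.36 MPa
τ_max = K·τ₀ = 1.1757 × 660.36 = 776.41 MPa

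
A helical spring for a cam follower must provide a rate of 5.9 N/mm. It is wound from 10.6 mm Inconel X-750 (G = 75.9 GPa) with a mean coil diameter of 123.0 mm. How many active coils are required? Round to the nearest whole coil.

11

N_a = Gd⁴/(8D³k) = (75.9×10³ × 10.6⁴)/(8 × 123.0³ × 5.9)
    = 9.5822e+08 / 8.78329e+07 = 10.91 → 11 coils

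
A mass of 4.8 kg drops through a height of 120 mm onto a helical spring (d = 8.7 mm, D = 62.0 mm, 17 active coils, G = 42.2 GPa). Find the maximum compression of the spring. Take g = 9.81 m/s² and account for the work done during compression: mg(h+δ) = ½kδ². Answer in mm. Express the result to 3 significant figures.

45.7 mm

k = Gd⁴/(8D³N_a) = (42.2×10³)(8.7⁴)/(8·62.0³·17) = 7.4589 N/mm
W = mg = 4.8 × 9.81 = 47.088 N
½kδ² − Wδ − Wh = 0 → δ = (W + √(W² + 2kWh))/k
δ = (47.088 + √(2217.3 + 84294.1))/7.4589 = (47.088 + 294.13)/7.4589 = 45.746 mm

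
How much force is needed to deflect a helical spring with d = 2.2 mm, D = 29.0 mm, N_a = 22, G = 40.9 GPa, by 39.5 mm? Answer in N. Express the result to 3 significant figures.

k = Gd⁴/(8D³N_a) = (40.9×10³)(2.2⁴)/(8·29.0³·22) = 0.22321 N/mm
F = k·δ = 0.22321 × 39.5 = 8.8167 N

8.82 N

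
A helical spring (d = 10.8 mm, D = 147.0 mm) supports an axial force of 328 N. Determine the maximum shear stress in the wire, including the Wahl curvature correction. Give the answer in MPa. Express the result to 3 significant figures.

108 MPa

Spring index C = D/d = 147.0/10.8 = 13.6111
K_W = (4C−1)/(4C−4) + 0.615/C = 53.444/50.444 + 0.0452 = 1.1047
τ₀ = 8FD/(πd³) = 8·328·147.0/(π·10.8³) = 385728/3957.5 = 97.468 MPa
τ_max = K·τ₀ = 1.1047 × 97.468 = 107.67 MPa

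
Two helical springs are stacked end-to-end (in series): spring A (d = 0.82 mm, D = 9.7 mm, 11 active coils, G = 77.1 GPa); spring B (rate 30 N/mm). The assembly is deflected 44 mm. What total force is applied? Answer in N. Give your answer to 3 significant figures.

k_A = Gd⁴/(8D³N_a) = (77.1×10³)(0.82⁴)/(8·9.7³·11) = 0.43402 N/mm
Series: 1/k_eq = 1/0.43402 + 1/30 = 2.3374; k_eq = 0.42783 N/mm
F = k_eq·δ = 0.42783·44 = 18.825 N

18.8 N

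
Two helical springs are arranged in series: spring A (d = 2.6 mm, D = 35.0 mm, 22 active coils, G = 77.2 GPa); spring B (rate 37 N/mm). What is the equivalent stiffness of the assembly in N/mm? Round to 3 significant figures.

0.462 N/mm

k_A = Gd⁴/(8D³N_a) = (77.2×10³)(2.6⁴)/(8·35.0³·22) = 0.46751 N/mm
Series: 1/k_eq = 1/0.46751 + 1/37 = 2.166; k_eq = 0.46168 N/mm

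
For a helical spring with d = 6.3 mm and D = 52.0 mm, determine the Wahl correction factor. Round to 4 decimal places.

1.1779

C = D/d = 52.0/6.3 = 8.2540
K_W = (4C−1)/(4C−4) + 0.615/C = 32.016/29.016 + 0.0745 = 1.1779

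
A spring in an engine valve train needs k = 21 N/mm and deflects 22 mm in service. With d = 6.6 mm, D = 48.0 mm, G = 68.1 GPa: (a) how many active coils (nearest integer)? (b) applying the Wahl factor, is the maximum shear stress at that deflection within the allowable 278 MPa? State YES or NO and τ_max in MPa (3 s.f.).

(a) 7 coils; (b) YES, τ_max = 235 MPa

N_a = Gd⁴/(8D³k) = (68.1×10³)(6.6⁴)/(8·48.0³·21) = 6.955 → N_a = 7
Actual rate k = Gd⁴/(8D³·7) = 20.865 N/mm
Working load F = kδ = 20.865·22 = 459.02 N
C = 48.0/6.6 = 7.2727; K_W = (4C−1)/(4C−4)+0.615/C = 1.2041
τ_max = K_W·8FD/(πd³) = 1.2041·195.16 = 234.99 MPa
τ_max ≤ 278 MPa → acceptable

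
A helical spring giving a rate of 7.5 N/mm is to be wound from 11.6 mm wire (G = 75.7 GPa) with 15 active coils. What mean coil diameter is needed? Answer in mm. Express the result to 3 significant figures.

D = (Gd⁴/(8N_a·k))^(1/3) = (75.7×10³·11.6⁴/(8·15·7.5))^(1/3)
  = (1.52295e+06)^(1/3) = 115.0522 mm

115 mm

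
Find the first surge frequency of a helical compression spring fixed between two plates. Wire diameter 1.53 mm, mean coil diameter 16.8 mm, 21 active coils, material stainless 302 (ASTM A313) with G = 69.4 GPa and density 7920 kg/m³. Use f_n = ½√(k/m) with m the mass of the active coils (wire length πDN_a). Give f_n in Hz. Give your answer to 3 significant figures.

86.0 Hz

k = Gd⁴/(8D³N_a) = (69.4×10³)(1.53⁴)/(8·16.8³·21) = 0.47741 N/mm = 477.41 N/m
Wire length L = πDN_a = π·16.8·21 = 1108.4 mm
m = ρ·(πd²/4)·L = 7920 × 1.8385×10⁻⁶ m² × 1.1084 m = 0.016139 kg
f_n = ½√(k/m) = 0.5·√(477.41/0.016139) = 0.5·√(29581) = 85.996 Hz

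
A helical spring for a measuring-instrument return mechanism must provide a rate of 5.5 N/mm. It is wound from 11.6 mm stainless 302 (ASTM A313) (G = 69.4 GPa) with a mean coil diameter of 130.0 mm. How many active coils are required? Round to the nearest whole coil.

13

N_a = Gd⁴/(8D³k) = (69.4×10³ × 11.6⁴)/(8 × 130.0³ × 5.5)
    = 1.25658e+09 / 9.6668e+07 = 13 → 13 coils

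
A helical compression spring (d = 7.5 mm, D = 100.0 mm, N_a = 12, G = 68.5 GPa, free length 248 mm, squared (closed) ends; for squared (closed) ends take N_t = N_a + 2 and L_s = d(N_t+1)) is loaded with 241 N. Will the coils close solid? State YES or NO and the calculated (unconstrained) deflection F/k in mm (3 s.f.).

NO, δ = 107 mm

k = Gd⁴/(8D³N_a) = (68.5×10³)(7.5⁴)/(8·100.0³·12) = 2.2577 N/mm
N_t = 14; L_s = 7.5·15 = 112.5 mm; δ_solid = L₀ − L_s = 248 − 112.5 = 135.5 mm
δ = F/k = 241/2.2577 = 106.75 mm
δ < δ_solid → spring does not go solid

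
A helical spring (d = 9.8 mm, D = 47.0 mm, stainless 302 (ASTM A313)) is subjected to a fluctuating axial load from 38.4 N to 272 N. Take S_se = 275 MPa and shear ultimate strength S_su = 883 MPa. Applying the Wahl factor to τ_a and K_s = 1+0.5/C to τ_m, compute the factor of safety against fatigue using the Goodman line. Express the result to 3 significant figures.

10.4

C = D/d = 47.0/9.8 = 4.7959; K_W = (4C−1)/(4C−4)+0.615/C = 1.3258; K_s = 1+0.5/C = 1.1043
F_a = (F_max−F_min)/2 = 116.8 N; F_m = (F_max+F_min)/2 = 155.2 N
τ_a = K_W·8F_aD/(πd³) = 1.3258 × 14.853 = 19.692 MPa
τ_m = K_s·8F_mD/(πd³) = 1.1043 × 19.736 = 21.793 MPa
Goodman: 1/n_f = τ_a/S_se + τ_m/S_su = 19.692/275 + 21.793/883 = 0.07161 + 0.02468 = 0.096287
n_f = 1/0.096287 = 10.39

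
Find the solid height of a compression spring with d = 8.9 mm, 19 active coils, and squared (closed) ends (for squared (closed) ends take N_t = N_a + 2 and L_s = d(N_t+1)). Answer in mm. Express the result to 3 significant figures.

squared (closed) ends: N_t = N_a + 2 = 19 + 2 = 21
L_s = d·(N_t+1) = 8.9 × 22 = 195.8 mm

196 mm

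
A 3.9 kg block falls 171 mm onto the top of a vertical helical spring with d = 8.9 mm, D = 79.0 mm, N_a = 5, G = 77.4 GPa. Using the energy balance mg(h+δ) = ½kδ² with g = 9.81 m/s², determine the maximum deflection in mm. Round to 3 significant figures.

k = Gd⁴/(8D³N_a) = (77.4×10³)(8.9⁴)/(8·79.0³·5) = 24.624 N/mm
W = mg = 3.9 × 9.81 = 38.259 N
½kδ² − Wδ − Wh = 0 → δ = (W + √(W² + 2kWh))/k
δ = (38.259 + √(1463.8 + 322195))/24.624 = (38.259 + 568.91)/24.624 = 24.658 mm

24.7 mm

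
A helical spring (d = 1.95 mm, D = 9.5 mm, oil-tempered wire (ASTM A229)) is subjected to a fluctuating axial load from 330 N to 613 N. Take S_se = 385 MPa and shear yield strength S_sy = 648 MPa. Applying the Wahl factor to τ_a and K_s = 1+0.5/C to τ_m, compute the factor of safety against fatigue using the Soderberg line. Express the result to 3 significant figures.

0.238

C = D/d = 9.5/1.95 = 4.8718; K_W = (4C−1)/(4C−4)+0.615/C = 1.3199; K_s = 1+0.5/C = 1.1026
F_a = (F_max−F_min)/2 = 141.5 N; F_m = (F_max+F_min)/2 = 471.5 N
τ_a = K_W·8F_aD/(πd³) = 1.3199 × 461.65 = 609.36 MPa
τ_m = K_s·8F_mD/(πd³) = 1.1026 × 1538.3 = 1696.2 MPa
Soderberg: 1/n_f = τ_a/S_se + τ_m/S_sy = 609.36/385 + 1696.2/648 = 1.58275 + 2.61756 = 4.2003
n_f = 1/4.2003 = 0.2381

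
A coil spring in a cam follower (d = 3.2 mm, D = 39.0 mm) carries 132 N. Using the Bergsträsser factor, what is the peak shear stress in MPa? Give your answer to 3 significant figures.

Spring index C = D/d = 39.0/3.2 = 12.1875
K_B = (4C+2)/(4C−3) = 50.750/45.750 = 1.1093
τ₀ = 8FD/(πd³) = 8·132·39.0/(π·3.2³) = 41184/102.94 = 400.06 MPa
τ_max = K·τ₀ = 1.1093 × 400.06 = 443.79 MPa

444 MPa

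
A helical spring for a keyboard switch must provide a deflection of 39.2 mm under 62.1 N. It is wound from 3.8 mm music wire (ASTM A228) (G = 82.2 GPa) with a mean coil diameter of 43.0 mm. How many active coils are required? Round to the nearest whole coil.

Required rate k = F/δ = 62.1/39.2 = 1.5842 N/mm
N_a = Gd⁴/(8D³k) = (82.2×10³ × 3.8⁴)/(8 × 43.0³ × 1.5842)
    = 1.71398e+07 / 1.00763e+06 = 17.01 → 17 coils

17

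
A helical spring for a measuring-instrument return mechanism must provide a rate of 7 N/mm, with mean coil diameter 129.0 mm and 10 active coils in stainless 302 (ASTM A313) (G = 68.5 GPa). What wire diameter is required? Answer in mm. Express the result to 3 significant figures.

d = (8D³N_a·k / G)^(1/4) = (8·129.0³·10·7 / (68.5×10³))^0.25
  = (17550)^0.25 = 11.5098 mm

11.5 mm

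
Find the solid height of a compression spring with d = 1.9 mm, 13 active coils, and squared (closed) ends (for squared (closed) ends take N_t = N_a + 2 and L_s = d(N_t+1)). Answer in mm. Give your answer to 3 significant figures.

squared (closed) ends: N_t = N_a + 2 = 13 + 2 = 15
L_s = d·(N_t+1) = 1.9 × 16 = 30.4 mm

30.4 mm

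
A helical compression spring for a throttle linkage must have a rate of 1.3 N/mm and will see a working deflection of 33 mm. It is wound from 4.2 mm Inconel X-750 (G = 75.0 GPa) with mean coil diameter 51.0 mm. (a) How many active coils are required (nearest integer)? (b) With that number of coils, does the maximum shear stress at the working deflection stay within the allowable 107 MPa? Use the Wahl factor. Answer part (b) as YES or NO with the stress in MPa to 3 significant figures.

N_a = Gd⁴/(8D³k) = (75.0×10³)(4.2⁴)/(8·51.0³·1.3) = 16.92 → N_a = 17
Actual rate k = Gd⁴/(8D³·17) = 1.2936 N/mm
Working load F = kδ = 1.2936·33 = 42.69 N
C = 51.0/4.2 = 12.1429; K_W = (4C−1)/(4C−4)+0.615/C = 1.1180
τ_max = K_W·8FD/(πd³) = 1.1180·74.832 = 83.658 MPa
τ_max ≤ 107 MPa → acceptable

(a) 17 coils; (b) YES, τ_max = 83.7 MPa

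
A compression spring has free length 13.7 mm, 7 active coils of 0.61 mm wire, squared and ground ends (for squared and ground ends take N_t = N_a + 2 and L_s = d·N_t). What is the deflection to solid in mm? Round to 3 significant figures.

8.21 mm

N_t = 9; L_s = 0.61·9 = 5.49 mm
δ_solid = L₀ − L_s = 13.7 − 5.49 = 8.21 mm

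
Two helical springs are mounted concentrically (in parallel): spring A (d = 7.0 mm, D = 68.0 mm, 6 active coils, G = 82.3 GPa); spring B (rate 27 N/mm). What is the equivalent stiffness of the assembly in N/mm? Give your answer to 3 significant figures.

k_A = Gd⁴/(8D³N_a) = (82.3×10³)(7.0⁴)/(8·68.0³·6) = 13.093 N/mm
Parallel: k_eq = 13.093 + 27 = 40.093 N/mm

40.1 N/mm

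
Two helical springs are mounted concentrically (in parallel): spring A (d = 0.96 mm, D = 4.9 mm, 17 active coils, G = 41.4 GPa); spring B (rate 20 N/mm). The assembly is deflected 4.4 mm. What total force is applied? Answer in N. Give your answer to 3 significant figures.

97.7 N

k_A = Gd⁴/(8D³N_a) = (41.4×10³)(0.96⁴)/(8·4.9³·17) = 2.1976 N/mm
Parallel: k_eq = 2.1976 + 20 = 22.198 N/mm
F = k_eq·δ = 22.198·4.4 = 97.67 N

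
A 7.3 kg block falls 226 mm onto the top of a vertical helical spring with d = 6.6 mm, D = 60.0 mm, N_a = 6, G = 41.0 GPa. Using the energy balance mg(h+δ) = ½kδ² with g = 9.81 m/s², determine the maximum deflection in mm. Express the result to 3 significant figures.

k = Gd⁴/(8D³N_a) = (41.0×10³)(6.6⁴)/(8·60.0³·6) = 7.5035 N/mm
W = mg = 7.3 × 9.81 = 71.613 N
½kδ² − Wδ − Wh = 0 → δ = (W + √(W² + 2kWh))/k
δ = (71.613 + √(5128.4 + 242882))/7.5035 = (71.613 + 498.01)/7.5035 = 75.914 mm

75.9 mm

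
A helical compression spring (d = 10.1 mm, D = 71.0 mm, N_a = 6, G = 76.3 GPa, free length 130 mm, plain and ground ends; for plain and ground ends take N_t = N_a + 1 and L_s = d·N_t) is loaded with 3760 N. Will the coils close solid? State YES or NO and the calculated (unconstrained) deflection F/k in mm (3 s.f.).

YES, δ = 81.4 mm

k = Gd⁴/(8D³N_a) = (76.3×10³)(10.1⁴)/(8·71.0³·6) = 46.216 N/mm
N_t = 7; L_s = 10.1·7 = 70.7 mm; δ_solid = L₀ − L_s = 130 − 70.7 = 59.3 mm
δ = F/k = 3760/46.216 = 81.357 mm
δ ≥ δ_solid → spring goes solid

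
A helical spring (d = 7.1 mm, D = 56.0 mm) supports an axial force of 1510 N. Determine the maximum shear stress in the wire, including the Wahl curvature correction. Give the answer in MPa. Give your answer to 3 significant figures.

714 MPa

Spring index C = D/d = 56.0/7.1 = 7.8873
K_W = (4C−1)/(4C−4) + 0.615/C = 30.549/27.549 + 0.0780 = 1.1869
τ₀ = 8FD/(πd³) = 8·1510·56.0/(π·7.1³) = 676480/1124.4 = 601.63 MPa
τ_max = K·τ₀ = 1.1869 × 601.63 = 714.06 MPa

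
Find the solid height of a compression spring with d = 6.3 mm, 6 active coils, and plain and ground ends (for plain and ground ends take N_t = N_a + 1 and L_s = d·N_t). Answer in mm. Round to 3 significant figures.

44.1 mm

plain and ground ends: N_t = N_a + 1 = 6 + 1 = 7
L_s = d·N_t = 6.3 × 7 = 44.1 mm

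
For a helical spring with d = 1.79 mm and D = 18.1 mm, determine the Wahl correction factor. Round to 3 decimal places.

1.143

C = D/d = 18.1/1.79 = 10.1117
K_W = (4C−1)/(4C−4) + 0.615/C = 39.447/36.447 + 0.0608 = 1.1431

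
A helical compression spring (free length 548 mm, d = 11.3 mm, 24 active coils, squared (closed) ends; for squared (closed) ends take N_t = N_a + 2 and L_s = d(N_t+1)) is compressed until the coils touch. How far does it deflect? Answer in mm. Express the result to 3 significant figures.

N_t = 26; L_s = 11.3·27 = 305.1 mm
δ_solid = L₀ − L_s = 548 − 305.1 = 242.9 mm

243 mm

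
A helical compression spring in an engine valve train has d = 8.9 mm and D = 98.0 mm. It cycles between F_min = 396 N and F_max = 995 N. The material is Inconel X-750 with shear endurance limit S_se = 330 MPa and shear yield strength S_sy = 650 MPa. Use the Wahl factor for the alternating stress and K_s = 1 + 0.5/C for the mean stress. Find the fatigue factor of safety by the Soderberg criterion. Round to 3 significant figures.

C = D/d = 98.0/8.9 = 11.0112; K_W = (4C−1)/(4C−4)+0.615/C = 1.1308; K_s = 1+0.5/C = 1.0454
F_a = (F_max−F_min)/2 = 299.5 N; F_m = (F_max+F_min)/2 = 695.5 N
τ_a = K_W·8F_aD/(πd³) = 1.1308 × 106.02 = 119.89 MPa
τ_m = K_s·8F_mD/(πd³) = 1.0454 × 246.2 = 257.38 MPa
Soderberg: 1/n_f = τ_a/S_se + τ_m/S_sy = 119.89/330 + 257.38/650 = 0.36329 + 0.39597 = 0.75926
n_f = 1/0.75926 = 1.317

1.32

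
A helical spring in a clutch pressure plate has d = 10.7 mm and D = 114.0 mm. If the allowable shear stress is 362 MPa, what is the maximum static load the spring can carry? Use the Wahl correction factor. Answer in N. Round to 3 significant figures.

C = D/d = 114.0/10.7 = 10.6542
K_W = (4C−1)/(4C−4) + 0.615/C = 41.617/38.617 + 0.0577 = 1.1354
τ_max = K·8FD/(πd³) → F_max = τ_allow·πd³/(8DK)
F_max = 362·π·10.7³/(8·114.0·1.1354) = 1.3932e+06/1035.5 = 1345.4 N

1350 N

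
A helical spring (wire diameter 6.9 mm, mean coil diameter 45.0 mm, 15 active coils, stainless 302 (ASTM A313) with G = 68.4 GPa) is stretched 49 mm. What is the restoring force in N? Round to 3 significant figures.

695 N

k = Gd⁴/(8D³N_a) = (68.4×10³)(6.9⁴)/(8·45.0³·15) = 14.179 N/mm
F = k·δ = 14.179 × 49 = 694.75 N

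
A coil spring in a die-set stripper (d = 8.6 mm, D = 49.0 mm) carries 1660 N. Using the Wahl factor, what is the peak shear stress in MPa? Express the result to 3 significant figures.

413 MPa

Spring index C = D/d = 49.0/8.6 = 5.6977
K_W = (4C−1)/(4C−4) + 0.615/C = 21.791/18.791 + 0.1079 = 1.2676
τ₀ = 8FD/(πd³) = 8·1660·49.0/(π·8.6³) = 650720/1998.2 = 325.65 MPa
τ_max = K·τ₀ = 1.2676 × 325.65 = 412.79 MPa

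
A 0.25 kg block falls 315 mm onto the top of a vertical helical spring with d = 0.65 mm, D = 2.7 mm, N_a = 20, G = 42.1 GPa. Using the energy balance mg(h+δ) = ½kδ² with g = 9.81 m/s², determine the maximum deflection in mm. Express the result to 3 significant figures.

26.5 mm

k = Gd⁴/(8D³N_a) = (42.1×10³)(0.65⁴)/(8·2.7³·20) = 2.3863 N/mm
W = mg = 0.25 × 9.81 = 2.4525 N
½kδ² − Wδ − Wh = 0 → δ = (W + √(W² + 2kWh))/k
δ = (2.4525 + √(6.0148 + 3687.01))/2.3863 = (2.4525 + 60.77)/2.3863 = 26.494 mm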